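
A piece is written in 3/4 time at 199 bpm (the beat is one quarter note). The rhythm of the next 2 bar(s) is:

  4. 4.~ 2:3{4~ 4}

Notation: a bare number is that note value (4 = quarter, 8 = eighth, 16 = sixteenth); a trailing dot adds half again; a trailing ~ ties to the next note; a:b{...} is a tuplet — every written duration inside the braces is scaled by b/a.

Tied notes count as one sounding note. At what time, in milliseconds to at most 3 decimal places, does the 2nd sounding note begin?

1. 0.0ms @ 0 + 452.261ms (3/2)
2. 452.261ms @ 3/2 + 1356.784ms (9/2)

note 2 onset = 3/2b = 452.261ms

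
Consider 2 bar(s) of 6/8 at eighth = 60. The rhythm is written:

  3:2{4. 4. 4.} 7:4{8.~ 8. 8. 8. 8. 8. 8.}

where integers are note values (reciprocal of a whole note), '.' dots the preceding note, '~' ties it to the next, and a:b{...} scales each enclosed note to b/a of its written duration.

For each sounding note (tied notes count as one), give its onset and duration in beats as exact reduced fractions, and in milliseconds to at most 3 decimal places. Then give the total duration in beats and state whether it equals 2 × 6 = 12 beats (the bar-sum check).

1) 0.0ms=0b +2000.0ms=2b
2) 2000.0ms=2b +2000.0ms=2b
3) 4000.0ms=4b +2000.0ms=2b
4) 6000.0ms=6b +1714.286ms=12/7b
5) 7714.286ms=54/7b +857.143ms=6/7b
6) 8571.429ms=60/7b +857.143ms=6/7b
7) 9428.571ms=66/7b +857.143ms=6/7b
8) 10285.714ms=72/7b +857.143ms=6/7b
9) 11142.857ms=78/7b +857.143ms=6/7b
Σ=12b of 12 (60bpm 6/8) — PASS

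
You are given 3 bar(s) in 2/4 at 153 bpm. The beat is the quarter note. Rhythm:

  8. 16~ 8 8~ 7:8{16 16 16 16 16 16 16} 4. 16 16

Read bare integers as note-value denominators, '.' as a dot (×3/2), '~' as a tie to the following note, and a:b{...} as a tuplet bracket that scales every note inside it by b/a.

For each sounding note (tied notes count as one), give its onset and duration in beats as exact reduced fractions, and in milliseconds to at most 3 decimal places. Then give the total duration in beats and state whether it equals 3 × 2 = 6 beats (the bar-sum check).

1) 0.0ms=0b +294.118ms=3/4b
2) 294.118ms=3/4b +294.118ms=3/4b
3) 588.235ms=3/2b +308.123ms=11/14b
4) 896.359ms=16/7b +112.045ms=2/7b
5) 1008.403ms=18/7b +112.045ms=2/7b
6) 1120.448ms=20/7b +112.045ms=2/7b
7) 1232.493ms=22/7b +112.045ms=2/7b
8) 1344.538ms=24/7b +112.045ms=2/7b
9) 1456.583ms=26/7b +112.045ms=2/7b
10) 1568.627ms=4b +588.235ms=3/2b
11) 2156.863ms=11/2b +98.039ms=1/4b
12) 2254.902ms=23/4b +98.039ms=1/4b
Σ=6b of 6 (153bpm 2/4) — PASS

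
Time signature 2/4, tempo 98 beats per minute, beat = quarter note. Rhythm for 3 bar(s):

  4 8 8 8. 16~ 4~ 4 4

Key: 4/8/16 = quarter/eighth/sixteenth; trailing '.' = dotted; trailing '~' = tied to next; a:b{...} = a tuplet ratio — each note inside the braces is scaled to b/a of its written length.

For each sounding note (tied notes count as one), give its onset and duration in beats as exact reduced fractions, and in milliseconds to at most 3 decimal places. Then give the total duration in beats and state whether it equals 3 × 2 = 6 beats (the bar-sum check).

1) 0.0ms=0b +612.245ms=1b
2) 612.245ms=1b +306.122ms=1/2b
3) 918.367ms=3/2b +306.122ms=1/2b
4) 1224.49ms=2b +459.184ms=3/4b
5) 1683.673ms=11/4b +1377.551ms=9/4b
6) 3061.224ms=5b +612.245ms=1b
Σ=6b of 6 (98bpm 2/4) — PASS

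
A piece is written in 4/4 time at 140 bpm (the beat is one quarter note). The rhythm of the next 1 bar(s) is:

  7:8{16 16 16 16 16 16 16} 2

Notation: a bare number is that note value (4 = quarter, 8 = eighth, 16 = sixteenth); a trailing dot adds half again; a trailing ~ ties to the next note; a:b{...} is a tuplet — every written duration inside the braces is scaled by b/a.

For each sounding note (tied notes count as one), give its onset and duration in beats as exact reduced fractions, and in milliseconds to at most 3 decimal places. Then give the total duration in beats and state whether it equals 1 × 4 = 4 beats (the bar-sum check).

1) 0.0ms=0b +122.449ms=2/7b
2) 122.449ms=2/7b +122.449ms=2/7b
3) 244.898ms=4/7b +122.449ms=2/7b
4) 367.347ms=6/7b +122.449ms=2/7b
5) 489.796ms=8/7b +122.449ms=2/7b
6) 612.245ms=10/7b +122.449ms=2/7b
7) 734.694ms=12/7b +122.449ms=2/7b
8) 857.143ms=2b +857.143ms=2b
Σ=4b of 4 (140bpm 4/4) — PASS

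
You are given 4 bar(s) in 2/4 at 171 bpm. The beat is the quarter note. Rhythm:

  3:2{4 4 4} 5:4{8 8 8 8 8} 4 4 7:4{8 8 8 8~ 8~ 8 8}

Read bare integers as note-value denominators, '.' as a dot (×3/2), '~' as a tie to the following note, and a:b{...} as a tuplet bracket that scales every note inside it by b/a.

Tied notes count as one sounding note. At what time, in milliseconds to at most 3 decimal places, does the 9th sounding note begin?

note 9 onset = 4b = 1403.509ms

1. 0.0ms @ 0 + 233.918ms (2/3)
2. 233.918ms @ 2/3 + 233.918ms (2/3)
3. 467.836ms @ 4/3 + 233.918ms (2/3)
4. 701.754ms @ 2 + 140.351ms (2/5)
5. 842.105ms @ 12/5 + 140.351ms (2/5)
6. 982.456ms @ 14/5 + 140.351ms (2/5)
7. 1122.807ms @ 16/5 + 140.351ms (2/5)
8. 1263.158ms @ 18/5 + 140.351ms (2/5)
9. 1403.509ms @ 4 + 350.877ms (1)
10. 1754.386ms @ 5 + 350.877ms (1)
11. 2105.263ms @ 6 + 100.251ms (2/7)
12. 2205.514ms @ 44/7 + 100.251ms (2/7)
13. 2305.764ms @ 46/7 + 100.251ms (2/7)
14. 2406.015ms @ 48/7 + 300.752ms (6/7)
15. 2706.767ms @ 54/7 + 100.251ms (2/7)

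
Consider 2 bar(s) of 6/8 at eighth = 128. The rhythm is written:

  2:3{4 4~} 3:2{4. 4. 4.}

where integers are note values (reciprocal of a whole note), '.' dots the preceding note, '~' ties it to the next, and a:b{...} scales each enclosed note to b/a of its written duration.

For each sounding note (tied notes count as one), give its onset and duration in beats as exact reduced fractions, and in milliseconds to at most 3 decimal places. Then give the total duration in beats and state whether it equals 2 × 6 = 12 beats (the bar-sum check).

1) 0.0ms=0b +1406.25ms=3b
2) 1406.25ms=3b +2343.75ms=5b
3) 3750.0ms=8b +937.5ms=2b
4) 4687.5ms=10b +937.5ms=2b
Σ=12b of 12 (128bpm 6/8) — PASS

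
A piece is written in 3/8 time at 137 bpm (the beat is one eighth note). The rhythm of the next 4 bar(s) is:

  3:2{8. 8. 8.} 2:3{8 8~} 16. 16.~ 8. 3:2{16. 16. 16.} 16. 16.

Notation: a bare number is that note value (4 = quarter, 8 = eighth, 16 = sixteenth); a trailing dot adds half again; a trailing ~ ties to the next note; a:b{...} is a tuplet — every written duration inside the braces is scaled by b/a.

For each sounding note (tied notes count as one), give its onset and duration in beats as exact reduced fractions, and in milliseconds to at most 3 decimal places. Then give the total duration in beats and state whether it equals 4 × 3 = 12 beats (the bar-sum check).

1) 0.0ms=0b +437.956ms=1b
2) 437.956ms=1b +437.956ms=1b
3) 875.912ms=2b +437.956ms=1b
4) 1313.869ms=3b +656.934ms=3/2b
5) 1970.803ms=9/2b +985.401ms=9/4b
6) 2956.204ms=27/4b +985.401ms=9/4b
7) 3941.606ms=9b +218.978ms=1/2b
8) 4160.584ms=19/2b +218.978ms=1/2b
9) 4379.562ms=10b +218.978ms=1/2b
10) 4598.54ms=21/2b +328.467ms=3/4b
11) 4927.007ms=45/4b +328.467ms=3/4b
Σ=12b of 12 (137bpm 3/8) — PASS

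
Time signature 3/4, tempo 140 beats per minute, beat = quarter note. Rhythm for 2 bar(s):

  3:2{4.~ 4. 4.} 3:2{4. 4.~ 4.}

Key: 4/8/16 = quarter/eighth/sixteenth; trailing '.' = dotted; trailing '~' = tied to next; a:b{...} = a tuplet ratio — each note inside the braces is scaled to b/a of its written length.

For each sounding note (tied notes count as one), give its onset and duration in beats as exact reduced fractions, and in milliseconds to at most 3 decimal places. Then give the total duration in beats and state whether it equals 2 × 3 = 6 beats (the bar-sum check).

1) 0.0ms=0b +857.143ms=2b
2) 857.143ms=2b +428.571ms=1b
3) 1285.714ms=3b +428.571ms=1b
4) 1714.286ms=4b +857.143ms=2b
Σ=6b of 6 (140bpm 3/4) — PASS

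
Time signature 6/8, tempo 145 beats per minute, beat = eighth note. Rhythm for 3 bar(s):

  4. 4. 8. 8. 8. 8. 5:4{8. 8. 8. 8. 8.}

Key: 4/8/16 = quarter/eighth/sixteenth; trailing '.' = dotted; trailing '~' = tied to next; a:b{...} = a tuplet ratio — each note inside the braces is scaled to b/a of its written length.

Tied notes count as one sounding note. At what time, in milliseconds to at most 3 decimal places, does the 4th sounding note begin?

1. 0.0ms @ 0 + 1241.379ms (3)
2. 1241.379ms @ 3 + 1241.379ms (3)
3. 2482.759ms @ 6 + 620.69ms (3/2)
4. 3103.448ms @ 15/2 + 620.69ms (3/2)
5. 3724.138ms @ 9 + 620.69ms (3/2)
6. 4344.828ms @ 21/2 + 620.69ms (3/2)
7. 4965.517ms @ 12 + 496.552ms (6/5)
8. 5462.069ms @ 66/5 + 496.552ms (6/5)
9. 5958.621ms @ 72/5 + 496.552ms (6/5)
10. 6455.172ms @ 78/5 + 496.552ms (6/5)
11. 6951.724ms @ 84/5 + 496.552ms (6/5)

note 4 onset = 15/2b = 3103.448ms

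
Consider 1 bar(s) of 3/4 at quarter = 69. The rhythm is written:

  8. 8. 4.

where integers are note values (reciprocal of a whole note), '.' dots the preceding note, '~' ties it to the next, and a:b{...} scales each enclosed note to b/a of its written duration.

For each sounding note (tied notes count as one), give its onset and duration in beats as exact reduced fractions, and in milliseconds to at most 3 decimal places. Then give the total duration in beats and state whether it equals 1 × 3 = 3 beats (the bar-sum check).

1) 0.0ms=0b +652.174ms=3/4b
2) 652.174ms=3/4b +652.174ms=3/4b
3) 1304.348ms=3/2b +1304.348ms=3/2b
Σ=3b of 3 (69bpm 3/4) — PASS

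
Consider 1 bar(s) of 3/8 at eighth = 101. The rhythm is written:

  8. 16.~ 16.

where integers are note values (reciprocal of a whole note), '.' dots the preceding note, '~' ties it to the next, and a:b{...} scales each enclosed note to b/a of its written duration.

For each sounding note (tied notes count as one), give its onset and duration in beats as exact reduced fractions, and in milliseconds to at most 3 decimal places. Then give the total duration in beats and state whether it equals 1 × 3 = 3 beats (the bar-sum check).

1) 0.0ms=0b +891.089ms=3/2b
2) 891.089ms=3/2b +891.089ms=3/2b
Σ=3b of 3 (101bpm 3/8) — PASS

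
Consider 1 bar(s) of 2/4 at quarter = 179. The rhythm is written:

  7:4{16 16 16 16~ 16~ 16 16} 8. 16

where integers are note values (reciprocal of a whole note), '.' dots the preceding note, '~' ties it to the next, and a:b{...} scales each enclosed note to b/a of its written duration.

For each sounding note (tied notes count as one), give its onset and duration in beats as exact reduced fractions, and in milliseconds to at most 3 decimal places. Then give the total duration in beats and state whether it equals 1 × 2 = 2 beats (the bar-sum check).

1) 0.0ms=0b +47.885ms=1/7b
2) 47.885ms=1/7b +47.885ms=1/7b
3) 95.77ms=2/7b +47.885ms=1/7b
4) 143.655ms=3/7b +143.655ms=3/7b
5) 287.31ms=6/7b +47.885ms=1/7b
6) 335.196ms=1b +251.397ms=3/4b
7) 586.592ms=7/4b +83.799ms=1/4b
Σ=2b of 2 (179bpm 2/4) — PASS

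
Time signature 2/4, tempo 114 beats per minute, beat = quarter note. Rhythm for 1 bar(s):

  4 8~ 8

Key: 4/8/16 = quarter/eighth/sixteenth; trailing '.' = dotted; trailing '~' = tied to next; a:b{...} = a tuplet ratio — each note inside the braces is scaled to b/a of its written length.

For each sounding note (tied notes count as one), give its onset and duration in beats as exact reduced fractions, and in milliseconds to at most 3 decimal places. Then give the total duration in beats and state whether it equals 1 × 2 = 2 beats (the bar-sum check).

1) 0.0ms=0b +526.316ms=1b
2) 526.316ms=1b +526.316ms=1b
Σ=2b of 2 (114bpm 2/4) — PASS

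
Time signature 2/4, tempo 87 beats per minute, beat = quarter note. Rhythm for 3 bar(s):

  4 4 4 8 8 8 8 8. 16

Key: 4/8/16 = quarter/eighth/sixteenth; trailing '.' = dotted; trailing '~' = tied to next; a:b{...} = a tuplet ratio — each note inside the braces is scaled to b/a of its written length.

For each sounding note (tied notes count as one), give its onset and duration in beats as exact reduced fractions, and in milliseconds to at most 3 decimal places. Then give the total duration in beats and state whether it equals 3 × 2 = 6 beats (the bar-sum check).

1) 0.0ms=0b +689.655ms=1b
2) 689.655ms=1b +689.655ms=1b
3) 1379.31ms=2b +689.655ms=1b
4) 2068.966ms=3b +344.828ms=1/2b
5) 2413.793ms=7/2b +344.828ms=1/2b
6) 2758.621ms=4b +344.828ms=1/2b
7) 3103.448ms=9/2b +344.828ms=1/2b
8) 3448.276ms=5b +517.241ms=3/4b
9) 3965.517ms=23/4b +172.414ms=1/4b
Σ=6b of 6 (87bpm 2/4) — PASS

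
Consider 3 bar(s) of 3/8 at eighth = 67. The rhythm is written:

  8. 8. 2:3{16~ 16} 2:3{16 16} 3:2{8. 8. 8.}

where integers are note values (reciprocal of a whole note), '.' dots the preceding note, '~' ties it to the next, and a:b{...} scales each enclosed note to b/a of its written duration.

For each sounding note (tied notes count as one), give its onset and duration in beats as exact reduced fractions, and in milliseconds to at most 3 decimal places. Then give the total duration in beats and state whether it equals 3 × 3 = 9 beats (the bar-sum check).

1) 0.0ms=0b +1343.284ms=3/2b
2) 1343.284ms=3/2b +1343.284ms=3/2b
3) 2686.567ms=3b +1343.284ms=3/2b
4) 4029.851ms=9/2b +671.642ms=3/4b
5) 4701.493ms=21/4b +671.642ms=3/4b
6) 5373.134ms=6b +895.522ms=1b
7) 6268.657ms=7b +895.522ms=1b
8) 7164.179ms=8b +895.522ms=1b
Σ=9b of 9 (67bpm 3/8) — PASS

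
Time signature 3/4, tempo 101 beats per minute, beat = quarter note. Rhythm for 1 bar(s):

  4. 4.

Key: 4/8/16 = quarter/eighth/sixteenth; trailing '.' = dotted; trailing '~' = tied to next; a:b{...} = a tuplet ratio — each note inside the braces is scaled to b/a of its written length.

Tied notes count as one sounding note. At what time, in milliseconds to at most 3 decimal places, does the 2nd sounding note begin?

note 2 onset = 3/2b = 891.089ms

1. 0.0ms @ 0 + 891.089ms (3/2)
2. 891.089ms @ 3/2 + 891.089ms (3/2)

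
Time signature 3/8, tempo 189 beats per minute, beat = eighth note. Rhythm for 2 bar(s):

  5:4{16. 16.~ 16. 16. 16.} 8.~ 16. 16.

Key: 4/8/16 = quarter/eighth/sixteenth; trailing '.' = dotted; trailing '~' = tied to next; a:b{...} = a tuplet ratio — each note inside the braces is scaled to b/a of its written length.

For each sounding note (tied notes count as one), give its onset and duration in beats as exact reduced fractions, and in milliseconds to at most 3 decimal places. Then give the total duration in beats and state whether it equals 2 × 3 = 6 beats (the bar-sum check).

1) 0.0ms=0b +190.476ms=3/5b
2) 190.476ms=3/5b +380.952ms=6/5b
3) 571.429ms=9/5b +190.476ms=3/5b
4) 761.905ms=12/5b +190.476ms=3/5b
5) 952.381ms=3b +714.286ms=9/4b
6) 1666.667ms=21/4b +238.095ms=3/4b
Σ=6b of 6 (189bpm 3/8) — PASS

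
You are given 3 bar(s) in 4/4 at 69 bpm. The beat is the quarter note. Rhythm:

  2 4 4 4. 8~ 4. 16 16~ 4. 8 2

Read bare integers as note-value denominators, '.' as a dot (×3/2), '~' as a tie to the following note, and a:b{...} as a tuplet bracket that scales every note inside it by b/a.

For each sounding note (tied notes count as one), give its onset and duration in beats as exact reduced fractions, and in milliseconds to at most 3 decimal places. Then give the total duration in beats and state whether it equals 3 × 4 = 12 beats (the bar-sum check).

1) 0.0ms=0b +1739.13ms=2b
2) 1739.13ms=2b +869.565ms=1b
3) 2608.696ms=3b +869.565ms=1b
4) 3478.261ms=4b +1304.348ms=3/2b
5) 4782.609ms=11/2b +1739.13ms=2b
6) 6521.739ms=15/2b +217.391ms=1/4b
7) 6739.13ms=31/4b +1521.739ms=7/4b
8) 8260.87ms=19/2b +434.783ms=1/2b
9) 8695.652ms=10b +1739.13ms=2b
Σ=12b of 12 (69bpm 4/4) — PASS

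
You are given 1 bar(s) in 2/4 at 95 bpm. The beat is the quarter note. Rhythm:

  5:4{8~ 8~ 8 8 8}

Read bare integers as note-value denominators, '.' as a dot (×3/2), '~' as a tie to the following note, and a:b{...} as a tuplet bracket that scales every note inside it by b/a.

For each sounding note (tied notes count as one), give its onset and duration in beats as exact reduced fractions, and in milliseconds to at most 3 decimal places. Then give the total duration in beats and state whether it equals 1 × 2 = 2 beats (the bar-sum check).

1) 0.0ms=0b +757.895ms=6/5b
2) 757.895ms=6/5b +252.632ms=2/5b
3) 1010.526ms=8/5b +252.632ms=2/5b
Σ=2b of 2 (95bpm 2/4) — PASS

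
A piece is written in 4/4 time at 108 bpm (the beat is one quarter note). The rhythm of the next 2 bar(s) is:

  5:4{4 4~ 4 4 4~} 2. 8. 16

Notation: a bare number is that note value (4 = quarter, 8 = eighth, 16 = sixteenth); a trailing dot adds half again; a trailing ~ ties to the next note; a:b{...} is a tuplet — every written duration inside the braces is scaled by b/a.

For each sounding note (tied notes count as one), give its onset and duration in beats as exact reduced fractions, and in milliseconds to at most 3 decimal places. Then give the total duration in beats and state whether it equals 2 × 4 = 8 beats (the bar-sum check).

1) 0.0ms=0b +444.444ms=4/5b
2) 444.444ms=4/5b +888.889ms=8/5b
3) 1333.333ms=12/5b +444.444ms=4/5b
4) 1777.778ms=16/5b +2111.111ms=19/5b
5) 3888.889ms=7b +416.667ms=3/4b
6) 4305.556ms=31/4b +138.889ms=1/4b
Σ=8b of 8 (108bpm 4/4) — PASS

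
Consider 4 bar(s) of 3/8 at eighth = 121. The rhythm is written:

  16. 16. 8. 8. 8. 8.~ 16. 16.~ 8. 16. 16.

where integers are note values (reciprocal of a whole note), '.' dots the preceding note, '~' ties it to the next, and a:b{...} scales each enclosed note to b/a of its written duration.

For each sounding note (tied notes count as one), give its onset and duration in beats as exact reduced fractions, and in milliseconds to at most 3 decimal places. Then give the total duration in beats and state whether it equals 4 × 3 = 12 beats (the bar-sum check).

1) 0.0ms=0b +371.901ms=3/4b
2) 371.901ms=3/4b +371.901ms=3/4b
3) 743.802ms=3/2b +743.802ms=3/2b
4) 1487.603ms=3b +743.802ms=3/2b
5) 2231.405ms=9/2b +743.802ms=3/2b
6) 2975.207ms=6b +1115.702ms=9/4b
7) 4090.909ms=33/4b +1115.702ms=9/4b
8) 5206.612ms=21/2b +371.901ms=3/4b
9) 5578.512ms=45/4b +371.901ms=3/4b
Σ=12b of 12 (121bpm 3/8) — PASS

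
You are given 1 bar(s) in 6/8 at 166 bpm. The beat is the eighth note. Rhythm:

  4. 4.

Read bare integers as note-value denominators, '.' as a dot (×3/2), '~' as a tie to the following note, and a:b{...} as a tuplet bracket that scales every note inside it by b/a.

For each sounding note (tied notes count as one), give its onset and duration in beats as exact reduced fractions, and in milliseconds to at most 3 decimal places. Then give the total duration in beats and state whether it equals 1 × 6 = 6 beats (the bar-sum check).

1) 0.0ms=0b +1084.337ms=3b
2) 1084.337ms=3b +1084.337ms=3b
Σ=6b of 6 (166bpm 6/8) — PASS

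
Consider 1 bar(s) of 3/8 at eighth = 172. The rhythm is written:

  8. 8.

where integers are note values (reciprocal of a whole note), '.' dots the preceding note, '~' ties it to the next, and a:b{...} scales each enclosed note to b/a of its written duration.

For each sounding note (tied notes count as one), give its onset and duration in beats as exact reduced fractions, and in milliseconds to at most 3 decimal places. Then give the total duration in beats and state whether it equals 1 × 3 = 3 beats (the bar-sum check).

1) 0.0ms=0b +523.256ms=3/2b
2) 523.256ms=3/2b +523.256ms=3/2b
Σ=3b of 3 (172bpm 3/8) — PASS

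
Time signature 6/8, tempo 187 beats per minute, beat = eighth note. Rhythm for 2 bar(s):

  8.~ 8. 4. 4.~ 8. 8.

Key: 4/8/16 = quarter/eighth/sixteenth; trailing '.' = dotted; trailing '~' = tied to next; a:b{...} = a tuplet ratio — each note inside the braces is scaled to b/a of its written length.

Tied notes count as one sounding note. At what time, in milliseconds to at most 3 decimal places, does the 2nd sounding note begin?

1. 0.0ms @ 0 + 962.567ms (3)
2. 962.567ms @ 3 + 962.567ms (3)
3. 1925.134ms @ 6 + 1443.85ms (9/2)
4. 3368.984ms @ 21/2 + 481.283ms (3/2)

note 2 onset = 3b = 962.567ms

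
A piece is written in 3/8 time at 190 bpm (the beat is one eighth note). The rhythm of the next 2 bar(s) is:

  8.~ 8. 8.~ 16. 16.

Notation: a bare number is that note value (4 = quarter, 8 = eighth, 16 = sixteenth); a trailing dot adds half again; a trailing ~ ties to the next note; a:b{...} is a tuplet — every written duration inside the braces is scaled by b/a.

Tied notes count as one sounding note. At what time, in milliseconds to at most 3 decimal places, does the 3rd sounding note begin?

1. 0.0ms @ 0 + 947.368ms (3)
2. 947.368ms @ 3 + 710.526ms (9/4)
3. 1657.895ms @ 21/4 + 236.842ms (3/4)

note 3 onset = 21/4b = 1657.895ms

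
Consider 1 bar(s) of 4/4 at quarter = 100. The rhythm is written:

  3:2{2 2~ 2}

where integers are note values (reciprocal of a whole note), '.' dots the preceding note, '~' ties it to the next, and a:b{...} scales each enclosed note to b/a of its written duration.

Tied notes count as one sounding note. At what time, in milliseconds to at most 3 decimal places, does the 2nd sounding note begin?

1. 0.0ms @ 0 + 800.0ms (4/3)
2. 800.0ms @ 4/3 + 1600.0ms (8/3)

note 2 onset = 4/3b = 800.0ms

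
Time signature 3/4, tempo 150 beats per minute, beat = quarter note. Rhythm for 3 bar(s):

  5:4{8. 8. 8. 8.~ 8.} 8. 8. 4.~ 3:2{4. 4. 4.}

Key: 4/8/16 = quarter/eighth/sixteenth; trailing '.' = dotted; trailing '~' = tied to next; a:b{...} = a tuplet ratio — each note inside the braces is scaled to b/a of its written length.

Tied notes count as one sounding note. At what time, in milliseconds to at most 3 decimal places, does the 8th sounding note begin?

1. 0.0ms @ 0 + 240.0ms (3/5)
2. 240.0ms @ 3/5 + 240.0ms (3/5)
3. 480.0ms @ 6/5 + 240.0ms (3/5)
4. 720.0ms @ 9/5 + 480.0ms (6/5)
5. 1200.0ms @ 3 + 300.0ms (3/4)
6. 1500.0ms @ 15/4 + 300.0ms (3/4)
7. 1800.0ms @ 9/2 + 1000.0ms (5/2)
8. 2800.0ms @ 7 + 400.0ms (1)
9. 3200.0ms @ 8 + 400.0ms (1)

note 8 onset = 7b = 2800.0ms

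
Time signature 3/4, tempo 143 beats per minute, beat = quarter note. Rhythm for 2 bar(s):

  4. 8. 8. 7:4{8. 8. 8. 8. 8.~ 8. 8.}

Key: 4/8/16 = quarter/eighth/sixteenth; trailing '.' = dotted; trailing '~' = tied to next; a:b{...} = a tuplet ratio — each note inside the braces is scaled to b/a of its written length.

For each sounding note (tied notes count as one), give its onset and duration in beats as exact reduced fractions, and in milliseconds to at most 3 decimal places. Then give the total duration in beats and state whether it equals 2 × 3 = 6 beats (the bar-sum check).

1) 0.0ms=0b +629.371ms=3/2b
2) 629.371ms=3/2b +314.685ms=3/4b
3) 944.056ms=9/4b +314.685ms=3/4b
4) 1258.741ms=3b +179.82ms=3/7b
5) 1438.561ms=24/7b +179.82ms=3/7b
6) 1618.382ms=27/7b +179.82ms=3/7b
7) 1798.202ms=30/7b +179.82ms=3/7b
8) 1978.022ms=33/7b +359.64ms=6/7b
9) 2337.662ms=39/7b +179.82ms=3/7b
Σ=6b of 6 (143bpm 3/4) — PASS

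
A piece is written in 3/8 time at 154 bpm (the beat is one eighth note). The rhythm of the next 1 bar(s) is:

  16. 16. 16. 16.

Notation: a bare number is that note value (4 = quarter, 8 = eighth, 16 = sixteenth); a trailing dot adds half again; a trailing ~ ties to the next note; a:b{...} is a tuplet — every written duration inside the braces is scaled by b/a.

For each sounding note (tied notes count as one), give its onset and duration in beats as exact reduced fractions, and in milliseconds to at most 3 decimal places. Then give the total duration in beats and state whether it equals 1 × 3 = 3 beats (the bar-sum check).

1) 0.0ms=0b +292.208ms=3/4b
2) 292.208ms=3/4b +292.208ms=3/4b
3) 584.416ms=3/2b +292.208ms=3/4b
4) 876.623ms=9/4b +292.208ms=3/4b
Σ=3b of 3 (154bpm 3/8) — PASS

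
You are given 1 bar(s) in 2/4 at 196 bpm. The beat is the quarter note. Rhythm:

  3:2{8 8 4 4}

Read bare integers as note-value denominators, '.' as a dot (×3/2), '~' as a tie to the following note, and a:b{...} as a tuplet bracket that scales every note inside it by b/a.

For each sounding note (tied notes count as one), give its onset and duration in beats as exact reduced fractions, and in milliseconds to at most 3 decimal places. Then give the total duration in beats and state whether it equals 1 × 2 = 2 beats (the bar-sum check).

1) 0.0ms=0b +102.041ms=1/3b
2) 102.041ms=1/3b +102.041ms=1/3b
3) 204.082ms=2/3b +204.082ms=2/3b
4) 408.163ms=4/3b +204.082ms=2/3b
Σ=2b of 2 (196bpm 2/4) — PASS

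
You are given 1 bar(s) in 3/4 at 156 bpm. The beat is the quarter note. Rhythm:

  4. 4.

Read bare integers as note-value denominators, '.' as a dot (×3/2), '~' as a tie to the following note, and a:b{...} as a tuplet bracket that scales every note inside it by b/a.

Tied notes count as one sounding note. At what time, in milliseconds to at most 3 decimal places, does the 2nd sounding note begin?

1. 0.0ms @ 0 + 576.923ms (3/2)
2. 576.923ms @ 3/2 + 576.923ms (3/2)

note 2 onset = 3/2b = 576.923ms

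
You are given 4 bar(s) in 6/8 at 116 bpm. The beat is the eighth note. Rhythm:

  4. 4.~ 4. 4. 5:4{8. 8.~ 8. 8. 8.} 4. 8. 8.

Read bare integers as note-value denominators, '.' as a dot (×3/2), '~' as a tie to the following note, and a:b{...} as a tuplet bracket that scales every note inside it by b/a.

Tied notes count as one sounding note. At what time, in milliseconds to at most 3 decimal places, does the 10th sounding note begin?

note 10 onset = 45/2b = 11637.931ms

1. 0.0ms @ 0 + 1551.724ms (3)
2. 1551.724ms @ 3 + 3103.448ms (6)
3. 4655.172ms @ 9 + 1551.724ms (3)
4. 6206.897ms @ 12 + 620.69ms (6/5)
5. 6827.586ms @ 66/5 + 1241.379ms (12/5)
6. 8068.966ms @ 78/5 + 620.69ms (6/5)
7. 8689.655ms @ 84/5 + 620.69ms (6/5)
8. 9310.345ms @ 18 + 1551.724ms (3)
9. 10862.069ms @ 21 + 775.862ms (3/2)
10. 11637.931ms @ 45/2 + 775.862ms (3/2)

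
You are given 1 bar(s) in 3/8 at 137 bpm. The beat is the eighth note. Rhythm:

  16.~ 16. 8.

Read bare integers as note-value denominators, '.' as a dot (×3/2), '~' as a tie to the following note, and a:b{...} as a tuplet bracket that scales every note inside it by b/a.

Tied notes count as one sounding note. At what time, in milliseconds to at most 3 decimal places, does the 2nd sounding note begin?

note 2 onset = 3/2b = 656.934ms

1. 0.0ms @ 0 + 656.934ms (3/2)
2. 656.934ms @ 3/2 + 656.934ms (3/2)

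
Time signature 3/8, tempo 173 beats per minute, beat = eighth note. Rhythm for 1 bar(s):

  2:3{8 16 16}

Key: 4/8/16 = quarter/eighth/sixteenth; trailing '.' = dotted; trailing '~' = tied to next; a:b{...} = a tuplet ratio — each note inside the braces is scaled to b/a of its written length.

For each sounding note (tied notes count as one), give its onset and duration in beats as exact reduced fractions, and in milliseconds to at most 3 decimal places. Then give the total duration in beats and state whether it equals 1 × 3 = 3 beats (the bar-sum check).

1) 0.0ms=0b +520.231ms=3/2b
2) 520.231ms=3/2b +260.116ms=3/4b
3) 780.347ms=9/4b +260.116ms=3/4b
Σ=3b of 3 (173bpm 3/8) — PASS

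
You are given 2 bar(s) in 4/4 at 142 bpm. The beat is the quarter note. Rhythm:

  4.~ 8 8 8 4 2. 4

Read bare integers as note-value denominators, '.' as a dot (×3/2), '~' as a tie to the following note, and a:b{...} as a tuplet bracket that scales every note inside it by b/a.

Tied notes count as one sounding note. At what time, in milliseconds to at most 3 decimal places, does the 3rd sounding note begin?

note 3 onset = 5/2b = 1056.338ms

1. 0.0ms @ 0 + 845.07ms (2)
2. 845.07ms @ 2 + 211.268ms (1/2)
3. 1056.338ms @ 5/2 + 211.268ms (1/2)
4. 1267.606ms @ 3 + 422.535ms (1)
5. 1690.141ms @ 4 + 1267.606ms (3)
6. 2957.746ms @ 7 + 422.535ms (1)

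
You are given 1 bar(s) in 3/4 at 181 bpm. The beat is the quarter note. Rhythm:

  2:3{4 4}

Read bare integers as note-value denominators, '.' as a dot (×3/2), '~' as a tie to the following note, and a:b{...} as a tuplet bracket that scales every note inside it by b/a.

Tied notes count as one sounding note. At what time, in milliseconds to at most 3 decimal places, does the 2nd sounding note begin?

note 2 onset = 3/2b = 497.238ms

1. 0.0ms @ 0 + 497.238ms (3/2)
2. 497.238ms @ 3/2 + 497.238ms (3/2)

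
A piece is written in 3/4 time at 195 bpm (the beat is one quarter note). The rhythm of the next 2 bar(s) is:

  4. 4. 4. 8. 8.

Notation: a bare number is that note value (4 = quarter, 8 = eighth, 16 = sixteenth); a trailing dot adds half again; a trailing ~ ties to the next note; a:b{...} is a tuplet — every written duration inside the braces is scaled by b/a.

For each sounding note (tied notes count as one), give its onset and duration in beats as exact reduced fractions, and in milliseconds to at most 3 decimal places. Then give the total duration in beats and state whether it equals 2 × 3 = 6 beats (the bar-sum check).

1) 0.0ms=0b +461.538ms=3/2b
2) 461.538ms=3/2b +461.538ms=3/2b
3) 923.077ms=3b +461.538ms=3/2b
4) 1384.615ms=9/2b +230.769ms=3/4b
5) 1615.385ms=21/4b +230.769ms=3/4b
Σ=6b of 6 (195bpm 3/4) — PASS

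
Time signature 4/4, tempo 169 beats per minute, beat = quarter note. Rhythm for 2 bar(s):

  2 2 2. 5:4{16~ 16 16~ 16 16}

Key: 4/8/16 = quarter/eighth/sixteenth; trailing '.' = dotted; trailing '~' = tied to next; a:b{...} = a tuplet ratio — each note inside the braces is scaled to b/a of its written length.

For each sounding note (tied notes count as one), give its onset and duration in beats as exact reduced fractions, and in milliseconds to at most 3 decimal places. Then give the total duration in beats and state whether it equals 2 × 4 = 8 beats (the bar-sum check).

1) 0.0ms=0b +710.059ms=2b
2) 710.059ms=2b +710.059ms=2b
3) 1420.118ms=4b +1065.089ms=3b
4) 2485.207ms=7b +142.012ms=2/5b
5) 2627.219ms=37/5b +142.012ms=2/5b
6) 2769.231ms=39/5b +71.006ms=1/5b
Σ=8b of 8 (169bpm 4/4) — PASS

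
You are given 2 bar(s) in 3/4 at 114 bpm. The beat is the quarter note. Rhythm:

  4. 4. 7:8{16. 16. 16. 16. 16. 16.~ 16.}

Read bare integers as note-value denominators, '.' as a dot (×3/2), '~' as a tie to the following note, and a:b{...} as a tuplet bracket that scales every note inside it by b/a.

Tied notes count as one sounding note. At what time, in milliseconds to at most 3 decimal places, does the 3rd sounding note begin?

1. 0.0ms @ 0 + 789.474ms (3/2)
2. 789.474ms @ 3/2 + 789.474ms (3/2)
3. 1578.947ms @ 3 + 225.564ms (3/7)
4. 1804.511ms @ 24/7 + 225.564ms (3/7)
5. 2030.075ms @ 27/7 + 225.564ms (3/7)
6. 2255.639ms @ 30/7 + 225.564ms (3/7)
7. 2481.203ms @ 33/7 + 225.564ms (3/7)
8. 2706.767ms @ 36/7 + 451.128ms (6/7)

note 3 onset = 3b = 1578.947ms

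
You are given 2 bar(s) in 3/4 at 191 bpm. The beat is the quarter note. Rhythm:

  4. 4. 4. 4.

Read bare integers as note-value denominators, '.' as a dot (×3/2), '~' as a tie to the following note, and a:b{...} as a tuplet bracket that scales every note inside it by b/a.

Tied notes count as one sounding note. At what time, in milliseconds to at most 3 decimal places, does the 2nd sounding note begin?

note 2 onset = 3/2b = 471.204ms

1. 0.0ms @ 0 + 471.204ms (3/2)
2. 471.204ms @ 3/2 + 471.204ms (3/2)
3. 942.408ms @ 3 + 471.204ms (3/2)
4. 1413.613ms @ 9/2 + 471.204ms (3/2)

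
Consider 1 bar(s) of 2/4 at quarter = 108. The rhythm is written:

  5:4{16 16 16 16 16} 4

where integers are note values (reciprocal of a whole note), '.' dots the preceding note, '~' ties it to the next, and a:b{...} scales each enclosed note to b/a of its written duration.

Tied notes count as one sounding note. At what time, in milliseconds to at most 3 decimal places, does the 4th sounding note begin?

1. 0.0ms @ 0 + 111.111ms (1/5)
2. 111.111ms @ 1/5 + 111.111ms (1/5)
3. 222.222ms @ 2/5 + 111.111ms (1/5)
4. 333.333ms @ 3/5 + 111.111ms (1/5)
5. 444.444ms @ 4/5 + 111.111ms (1/5)
6. 555.556ms @ 1 + 555.556ms (1)

note 4 onset = 3/5b = 333.333ms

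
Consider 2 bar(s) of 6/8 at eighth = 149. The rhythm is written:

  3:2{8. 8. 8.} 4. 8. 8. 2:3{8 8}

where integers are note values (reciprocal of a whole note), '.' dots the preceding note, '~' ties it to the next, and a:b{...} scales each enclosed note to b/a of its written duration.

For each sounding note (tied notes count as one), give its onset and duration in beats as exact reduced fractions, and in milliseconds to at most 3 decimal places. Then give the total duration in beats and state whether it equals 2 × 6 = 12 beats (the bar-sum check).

1) 0.0ms=0b +402.685ms=1b
2) 402.685ms=1b +402.685ms=1b
3) 805.369ms=2b +402.685ms=1b
4) 1208.054ms=3b +1208.054ms=3b
5) 2416.107ms=6b +604.027ms=3/2b
6) 3020.134ms=15/2b +604.027ms=3/2b
7) 3624.161ms=9b +604.027ms=3/2b
8) 4228.188ms=21/2b +604.027ms=3/2b
Σ=12b of 12 (149bpm 6/8) — PASS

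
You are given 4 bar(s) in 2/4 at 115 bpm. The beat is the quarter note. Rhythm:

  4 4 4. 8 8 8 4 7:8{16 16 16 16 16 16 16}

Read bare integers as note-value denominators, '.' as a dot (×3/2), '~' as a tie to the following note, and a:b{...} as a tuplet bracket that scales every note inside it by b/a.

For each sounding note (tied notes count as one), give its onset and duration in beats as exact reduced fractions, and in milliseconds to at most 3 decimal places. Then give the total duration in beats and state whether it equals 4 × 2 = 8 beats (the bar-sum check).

1) 0.0ms=0b +521.739ms=1b
2) 521.739ms=1b +521.739ms=1b
3) 1043.478ms=2b +782.609ms=3/2b
4) 1826.087ms=7/2b +260.87ms=1/2b
5) 2086.957ms=4b +260.87ms=1/2b
6) 2347.826ms=9/2b +260.87ms=1/2b
7) 2608.696ms=5b +521.739ms=1b
8) 3130.435ms=6b +149.068ms=2/7b
9) 3279.503ms=44/7b +149.068ms=2/7b
10) 3428.571ms=46/7b +149.068ms=2/7b
11) 3577.64ms=48/7b +149.068ms=2/7b
12) 3726.708ms=50/7b +149.068ms=2/7b
13) 3875.776ms=52/7b +149.068ms=2/7b
14) 4024.845ms=54/7b +149.068ms=2/7b
Σ=8b of 8 (115bpm 2/4) — PASS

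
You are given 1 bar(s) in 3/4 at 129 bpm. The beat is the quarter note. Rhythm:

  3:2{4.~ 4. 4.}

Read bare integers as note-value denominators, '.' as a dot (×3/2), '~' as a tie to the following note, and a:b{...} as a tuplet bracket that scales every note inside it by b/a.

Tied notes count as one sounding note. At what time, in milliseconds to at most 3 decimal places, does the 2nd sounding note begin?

note 2 onset = 2b = 930.233ms

1. 0.0ms @ 0 + 930.233ms (2)
2. 930.233ms @ 2 + 465.116ms (1)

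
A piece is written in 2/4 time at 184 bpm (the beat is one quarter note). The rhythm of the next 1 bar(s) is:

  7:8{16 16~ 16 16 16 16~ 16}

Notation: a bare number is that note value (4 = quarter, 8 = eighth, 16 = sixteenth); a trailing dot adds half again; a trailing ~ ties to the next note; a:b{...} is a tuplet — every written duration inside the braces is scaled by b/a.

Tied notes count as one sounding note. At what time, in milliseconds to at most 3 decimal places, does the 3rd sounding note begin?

note 3 onset = 6/7b = 279.503ms

1. 0.0ms @ 0 + 93.168ms (2/7)
2. 93.168ms @ 2/7 + 186.335ms (4/7)
3. 279.503ms @ 6/7 + 93.168ms (2/7)
4. 372.671ms @ 8/7 + 93.168ms (2/7)
5. 465.839ms @ 10/7 + 186.335ms (4/7)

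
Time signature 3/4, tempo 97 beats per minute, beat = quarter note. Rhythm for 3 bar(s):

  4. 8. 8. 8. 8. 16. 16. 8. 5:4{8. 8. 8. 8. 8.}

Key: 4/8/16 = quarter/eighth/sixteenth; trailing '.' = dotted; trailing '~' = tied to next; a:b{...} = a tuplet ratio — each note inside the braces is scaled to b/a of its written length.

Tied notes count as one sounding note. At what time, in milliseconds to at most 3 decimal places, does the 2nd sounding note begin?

1. 0.0ms @ 0 + 927.835ms (3/2)
2. 927.835ms @ 3/2 + 463.918ms (3/4)
3. 1391.753ms @ 9/4 + 463.918ms (3/4)
4. 1855.67ms @ 3 + 463.918ms (3/4)
5. 2319.588ms @ 15/4 + 463.918ms (3/4)
6. 2783.505ms @ 9/2 + 231.959ms (3/8)
7. 3015.464ms @ 39/8 + 231.959ms (3/8)
8. 3247.423ms @ 21/4 + 463.918ms (3/4)
9. 3711.34ms @ 6 + 371.134ms (3/5)
10. 4082.474ms @ 33/5 + 371.134ms (3/5)
11. 4453.608ms @ 36/5 + 371.134ms (3/5)
12. 4824.742ms @ 39/5 + 371.134ms (3/5)
13. 5195.876ms @ 42/5 + 371.134ms (3/5)

note 2 onset = 3/2b = 927.835ms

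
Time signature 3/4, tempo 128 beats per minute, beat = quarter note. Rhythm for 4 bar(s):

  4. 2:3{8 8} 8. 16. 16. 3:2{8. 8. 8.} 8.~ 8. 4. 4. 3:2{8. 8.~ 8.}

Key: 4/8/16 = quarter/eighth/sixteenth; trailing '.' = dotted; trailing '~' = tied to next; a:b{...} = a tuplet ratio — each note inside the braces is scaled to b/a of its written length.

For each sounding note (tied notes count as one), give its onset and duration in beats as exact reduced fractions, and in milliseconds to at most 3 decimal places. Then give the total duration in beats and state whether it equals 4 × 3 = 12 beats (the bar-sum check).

1) 0.0ms=0b +703.125ms=3/2b
2) 703.125ms=3/2b +351.562ms=3/4b
3) 1054.688ms=9/4b +351.562ms=3/4b
4) 1406.25ms=3b +351.562ms=3/4b
5) 1757.812ms=15/4b +175.781ms=3/8b
6) 1933.594ms=33/8b +175.781ms=3/8b
7) 2109.375ms=9/2b +234.375ms=1/2b
8) 2343.75ms=5b +234.375ms=1/2b
9) 2578.125ms=11/2b +234.375ms=1/2b
10) 2812.5ms=6b +703.125ms=3/2b
11) 3515.625ms=15/2b +703.125ms=3/2b
12) 4218.75ms=9b +703.125ms=3/2b
13) 4921.875ms=21/2b +234.375ms=1/2b
14) 5156.25ms=11b +468.75ms=1b
Σ=12b of 12 (128bpm 3/4) — PASS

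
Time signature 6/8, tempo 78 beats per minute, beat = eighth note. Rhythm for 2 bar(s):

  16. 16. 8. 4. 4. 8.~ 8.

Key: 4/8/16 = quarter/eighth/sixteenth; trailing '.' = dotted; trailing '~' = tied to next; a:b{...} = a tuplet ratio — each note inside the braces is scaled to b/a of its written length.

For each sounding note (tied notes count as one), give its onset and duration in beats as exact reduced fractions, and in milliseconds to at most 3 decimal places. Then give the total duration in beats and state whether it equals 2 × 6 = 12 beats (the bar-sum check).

1) 0.0ms=0b +576.923ms=3/4b
2) 576.923ms=3/4b +576.923ms=3/4b
3) 1153.846ms=3/2b +1153.846ms=3/2b
4) 2307.692ms=3b +2307.692ms=3b
5) 4615.385ms=6b +2307.692ms=3b
6) 6923.077ms=9b +2307.692ms=3b
Σ=12b of 12 (78bpm 6/8) — PASS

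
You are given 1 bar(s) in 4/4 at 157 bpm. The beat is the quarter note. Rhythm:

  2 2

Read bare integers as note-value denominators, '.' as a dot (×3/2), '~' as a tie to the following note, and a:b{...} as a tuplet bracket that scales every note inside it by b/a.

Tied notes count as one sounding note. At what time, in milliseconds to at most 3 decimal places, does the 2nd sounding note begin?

1. 0.0ms @ 0 + 764.331ms (2)
2. 764.331ms @ 2 + 764.331ms (2)

note 2 onset = 2b = 764.331ms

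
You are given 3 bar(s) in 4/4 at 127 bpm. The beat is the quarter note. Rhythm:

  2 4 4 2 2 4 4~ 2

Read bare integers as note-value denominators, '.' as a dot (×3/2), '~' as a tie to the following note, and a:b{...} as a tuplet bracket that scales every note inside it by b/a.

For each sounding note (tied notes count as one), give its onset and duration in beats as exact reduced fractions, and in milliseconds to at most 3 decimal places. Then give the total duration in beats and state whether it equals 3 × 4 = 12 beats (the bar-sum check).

1) 0.0ms=0b +944.882ms=2b
2) 944.882ms=2b +472.441ms=1b
3) 1417.323ms=3b +472.441ms=1b
4) 1889.764ms=4b +944.882ms=2b
5) 2834.646ms=6b +944.882ms=2b
6) 3779.528ms=8b +472.441ms=1b
7) 4251.969ms=9b +1417.323ms=3b
Σ=12b of 12 (127bpm 4/4) — PASS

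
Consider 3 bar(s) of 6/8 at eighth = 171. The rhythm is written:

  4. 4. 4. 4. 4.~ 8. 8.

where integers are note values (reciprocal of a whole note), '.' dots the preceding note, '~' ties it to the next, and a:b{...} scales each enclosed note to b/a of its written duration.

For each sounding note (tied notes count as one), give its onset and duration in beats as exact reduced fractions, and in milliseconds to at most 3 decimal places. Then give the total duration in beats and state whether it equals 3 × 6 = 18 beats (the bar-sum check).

1) 0.0ms=0b +1052.632ms=3b
2) 1052.632ms=3b +1052.632ms=3b
3) 2105.263ms=6b +1052.632ms=3b
4) 3157.895ms=9b +1052.632ms=3b
5) 4210.526ms=12b +1578.947ms=9/2b
6) 5789.474ms=33/2b +526.316ms=3/2b
Σ=18b of 18 (171bpm 6/8) — PASS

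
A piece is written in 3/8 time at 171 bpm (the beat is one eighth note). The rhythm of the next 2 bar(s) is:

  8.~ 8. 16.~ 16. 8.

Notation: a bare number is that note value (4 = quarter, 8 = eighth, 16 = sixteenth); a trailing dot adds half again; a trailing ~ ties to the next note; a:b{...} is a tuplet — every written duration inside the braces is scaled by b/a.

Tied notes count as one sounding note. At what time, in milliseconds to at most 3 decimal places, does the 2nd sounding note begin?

1. 0.0ms @ 0 + 1052.632ms (3)
2. 1052.632ms @ 3 + 526.316ms (3/2)
3. 1578.947ms @ 9/2 + 526.316ms (3/2)

note 2 onset = 3b = 1052.632ms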